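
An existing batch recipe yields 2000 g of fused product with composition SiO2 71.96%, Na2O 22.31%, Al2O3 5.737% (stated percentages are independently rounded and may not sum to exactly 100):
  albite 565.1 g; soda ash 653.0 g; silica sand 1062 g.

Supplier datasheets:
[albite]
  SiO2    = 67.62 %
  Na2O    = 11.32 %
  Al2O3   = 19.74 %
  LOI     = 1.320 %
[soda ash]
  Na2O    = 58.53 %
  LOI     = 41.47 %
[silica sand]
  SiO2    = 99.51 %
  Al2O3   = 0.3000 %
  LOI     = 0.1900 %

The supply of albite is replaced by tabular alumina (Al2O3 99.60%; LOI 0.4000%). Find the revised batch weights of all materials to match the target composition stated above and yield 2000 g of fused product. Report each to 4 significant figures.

Revised batch per 2000 g fused product:
  tabular alumina: 110.8 g
  soda ash: 762.3 g
  silica sand: 1446 g
Total batch = 2319 g; LOI loss = 319.3 g

Each numeric step keeps full float precision from first step to last; mid-chain values are shown (rounded to 4 significant digits) when written out. Every reported result receives exactly one rounding — all derived quantities are re-derived starting from the weights at 2000 g of glass in exact precision (ignition loss, the three compositions, the totals, yield, glass mass), exactly as printed in problem or answer.
Per-oxide target masses for 2000 g fused product:
  SiO2: 71.96% × 2000 = 1439 g
  Na2O: 22.31% × 2000 = 446.2 g
  Al2O3: 5.737% × 2000 = 114.7 g
Mass-balance tally per oxide on the weights just shown, against the basis in use (summed amounts equal target values up to rounding of the answer):
  SiO2: 1446·0.9951 = 1439 g (target 1439 g)
  Na2O: 762.3·0.5853 = 446.2 g (target 446.2 g)
  Al2O3: 110.8·0.9960 + 1446·0.003000 = 114.7 g (target 114.7 g)
Mass balance on the glass: total batch − LOI = 2000 g (the Σ of target masses is 2000 g; with the basis standing at 2000 g — gaps are rounding artifacts).
Adding the batch up: Σ batch = 2319 g; LOI loss = Σ batch·LOI = 319.3 g; as yield: glass ÷ batch → 86.23%.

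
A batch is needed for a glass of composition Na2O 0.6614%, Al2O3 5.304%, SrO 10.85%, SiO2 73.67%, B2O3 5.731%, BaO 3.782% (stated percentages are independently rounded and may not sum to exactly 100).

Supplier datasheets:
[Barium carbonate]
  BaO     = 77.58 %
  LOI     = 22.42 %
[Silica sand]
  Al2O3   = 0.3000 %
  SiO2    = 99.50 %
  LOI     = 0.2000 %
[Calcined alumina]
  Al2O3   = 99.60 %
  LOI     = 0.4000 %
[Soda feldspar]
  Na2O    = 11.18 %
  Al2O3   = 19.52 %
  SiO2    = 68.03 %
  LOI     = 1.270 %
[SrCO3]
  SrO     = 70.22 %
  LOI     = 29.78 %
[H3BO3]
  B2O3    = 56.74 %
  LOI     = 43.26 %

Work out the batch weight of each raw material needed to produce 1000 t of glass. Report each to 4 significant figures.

Batch per 1000 t glass:
  Barium carbonate: 48.75 t
  Silica sand: 700.0 t
  Calcined alumina: 39.55 t
  Soda feldspar: 59.16 t
  SrCO3: 154.5 t
  H3BO3: 101.0 t
Total batch = 1103 t; LOI loss = 102.9 t; yield = 90.67%

Working values are printed, rounded to four significant figures, as written — every computation keeps full precision at every stage — every reported result carries a single rounding — all derived quantities are re-derived in exact precision (six oxide percentages, glass mass, the totals, ignition loss, the yield) from the batch weights per 1000 t of glass exactly as shown in the problem or answer text.
The oxide mass targets at 1000 t glass:
  Na2O: 0.6614% × 1000 = 6.614 t
  Al2O3: 5.304% × 1000 = 53.04 t
  SrO: 10.85% × 1000 = 108.5 t
  SiO2: 73.67% × 1000 = 736.7 t
  B2O3: 5.731% × 1000 = 57.31 t
  BaO: 3.782% × 1000 = 37.82 t
Sums-versus-targets review using the reported weights, on the stated basis (delivered sums recover each target within answer rounding):
  Na2O: 59.16·0.1118 = 6.614 t (target 6.614 t)
  Al2O3: 700.0·0.003000 + 39.55·0.9960 + 59.16·0.1952 = 53.04 t (target 53.04 t)
  SrO: 154.5·0.7022 = 108.5 t (target 108.5 t)
  SiO2: 700.0·0.9950 + 59.16·0.6803 = 736.7 t (target 736.7 t)
  B2O3: 101.0·0.5674 = 57.31 t (target 57.31 t)
  BaO: 48.75·0.7758 = 37.82 t (target 37.82 t)
Glass-mass closure: total charge less LOI = 1000 t (oxide target masses add up to 1000 t; the stated basis being 1000 t — a pure rounding effect).
Batch total: Σ batch = 1103 t; LOI loss = Σ batch·LOI = 102.9 t; yield, glass over the total, = 90.67%.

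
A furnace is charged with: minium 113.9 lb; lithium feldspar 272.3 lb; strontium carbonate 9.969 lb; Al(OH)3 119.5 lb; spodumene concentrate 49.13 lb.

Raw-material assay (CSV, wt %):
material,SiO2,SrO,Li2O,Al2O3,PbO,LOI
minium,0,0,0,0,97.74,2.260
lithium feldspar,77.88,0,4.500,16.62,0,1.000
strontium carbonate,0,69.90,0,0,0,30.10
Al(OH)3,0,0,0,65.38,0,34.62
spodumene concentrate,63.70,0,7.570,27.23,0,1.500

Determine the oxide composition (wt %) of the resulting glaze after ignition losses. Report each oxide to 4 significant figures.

Glass mass = 514.4 lb (batch 564.8 − LOI 50.41).
Composition: SiO2 47.31%, SrO 1.355%, Li2O 3.105%, Al2O3 26.59%, PbO 21.64%

All internal work keeps full precision end to end; in-progress results appear with 4-significant-digit rounding in the printout — a single rounding yields each reported result. All derived quantities, which include the totals, glass mass, the yield, ignition loss, five oxide percentages, are carried in full precision, exactly as printed in problem or answer, starting from the weights for 514.4 lb of glass.
Oxide masses out of the charge:
  SiO2: 272.3·0.7788 + 49.13·0.6370 = 243.4 lb
  SrO: 9.969·0.6990 = 6.968 lb
  Li2O: 272.3·0.04500 + 49.13·0.07570 = 15.97 lb
  Al2O3: 272.3·0.1662 + 119.5·0.6538 + 49.13·0.2723 = 136.8 lb
  PbO: 113.9·0.9774 = 111.3 lb
LOI: 113.9·0.02260 + 272.3·0.01000 + 9.969·0.3010 + 119.5·0.3462 + 49.13·0.01500 = 50.41 lb
Resulting glass, batch − LOI: 564.8 − 50.41 = 514.4 lb (= the summed oxide contributions)
wt %: oxide over glass, times 100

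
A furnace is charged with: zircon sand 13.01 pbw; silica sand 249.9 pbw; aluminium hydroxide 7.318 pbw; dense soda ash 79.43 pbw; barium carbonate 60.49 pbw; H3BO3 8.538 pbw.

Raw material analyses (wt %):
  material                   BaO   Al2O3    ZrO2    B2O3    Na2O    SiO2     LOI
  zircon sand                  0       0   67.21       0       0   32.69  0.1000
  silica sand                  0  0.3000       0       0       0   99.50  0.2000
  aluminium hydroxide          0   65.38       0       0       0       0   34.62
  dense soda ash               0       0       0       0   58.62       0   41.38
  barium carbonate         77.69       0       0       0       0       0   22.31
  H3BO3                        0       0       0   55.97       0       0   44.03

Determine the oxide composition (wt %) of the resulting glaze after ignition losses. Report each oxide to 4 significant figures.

Glass mass = 365.5 pbw (batch 418.7 − LOI 53.17).
Composition: BaO 12.86%, Al2O3 1.514%, ZrO2 2.392%, B2O3 1.307%, Na2O 12.74%, SiO2 69.19%

In-progress results are displayed, rounded to 4 significant figures, when written out — every computation keeps exact precision in all steps; each reported result takes exactly one rounding. All derived quantities (totals, the yield, six oxide percentages, LOI, glass mass) are rebuilt from the weighed amounts for 365.5 pbw of glass at full float precision exactly as shown in the problem or the answer.
Per-oxide mass from batch:
  BaO: 60.49·0.7769 = 46.99 pbw
  Al2O3: 249.9·0.003000 + 7.318·0.6538 = 5.534 pbw
  ZrO2: 13.01·0.6721 = 8.744 pbw
  B2O3: 8.538·0.5597 = 4.779 pbw
  Na2O: 79.43·0.5862 = 46.56 pbw
  SiO2: 13.01·0.3269 + 249.9·0.9950 = 252.9 pbw
LOI: 13.01·0.001000 + 249.9·0.002000 + 7.318·0.3462 + 79.43·0.4138 + 60.49·0.2231 + 8.538·0.4403 = 53.17 pbw
Glass = total batch minus LOI = 418.7 − 53.17 = 365.5 pbw (matching Σ of the oxides)
wt % = oxide mass / glass mass × 100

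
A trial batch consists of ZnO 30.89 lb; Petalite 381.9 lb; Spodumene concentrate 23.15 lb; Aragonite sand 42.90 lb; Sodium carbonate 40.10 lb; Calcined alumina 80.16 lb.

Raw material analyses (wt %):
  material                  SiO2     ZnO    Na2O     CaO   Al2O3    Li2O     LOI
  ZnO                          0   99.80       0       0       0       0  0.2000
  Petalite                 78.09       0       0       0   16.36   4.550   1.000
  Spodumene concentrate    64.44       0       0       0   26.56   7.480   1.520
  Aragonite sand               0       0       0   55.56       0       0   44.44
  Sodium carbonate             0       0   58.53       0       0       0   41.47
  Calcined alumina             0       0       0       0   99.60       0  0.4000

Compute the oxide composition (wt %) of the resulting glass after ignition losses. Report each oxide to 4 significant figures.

Glass mass = 558.9 lb (batch 599.1 − LOI 40.25).
Composition: SiO2 56.03%, ZnO 5.516%, Na2O 4.200%, CaO 4.265%, Al2O3 26.57%, Li2O 3.419%

The intermediate values are shown, rounded to four significant figures, within the worked lines; every computation carries full float precision through the solve; every reported value is rounded only once; derived quantities are rebuilt from the weighed amounts per 558.9 lb of glass in full precision (glass mass, totals, ignition loss, six oxide percentages, the yield) as they appear in either problem or answer.
Oxide masses out of the charge:
  SiO2: 381.9·0.7809 + 23.15·0.6444 = 313.1 lb
  ZnO: 30.89·0.9980 = 30.83 lb
  Na2O: 40.10·0.5853 = 23.47 lb
  CaO: 42.90·0.5556 = 23.84 lb
  Al2O3: 381.9·0.1636 + 23.15·0.2656 + 80.16·0.9960 = 148.5 lb
  Li2O: 381.9·0.04550 + 23.15·0.07480 = 19.11 lb
LOI: 30.89·0.002000 + 381.9·0.01000 + 23.15·0.01520 + 42.90·0.4444 + 40.10·0.4147 + 80.16·0.004000 = 40.25 lb
Glass mass = batch − LOI = 599.1 − 40.25 = 558.9 lb (consistent with Σ oxide mass)
wt % = 100 × oxide mass / glass mass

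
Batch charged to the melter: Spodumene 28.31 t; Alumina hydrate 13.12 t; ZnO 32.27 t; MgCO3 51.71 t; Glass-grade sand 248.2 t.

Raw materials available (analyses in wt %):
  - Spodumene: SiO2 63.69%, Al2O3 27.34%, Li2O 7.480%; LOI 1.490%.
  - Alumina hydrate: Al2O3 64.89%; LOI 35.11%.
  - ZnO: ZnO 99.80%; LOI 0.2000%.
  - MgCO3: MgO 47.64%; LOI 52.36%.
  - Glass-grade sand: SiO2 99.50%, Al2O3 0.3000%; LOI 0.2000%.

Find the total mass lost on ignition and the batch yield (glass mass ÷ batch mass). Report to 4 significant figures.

LOI loss = 32.66 t; glass = 340.9 t; yield = 91.26%

All arithmetic holds full float precision at all times; rounding to four significant digits extends to each in-between result as printed. Exactly one rounding goes into every reported figure — derived quantities (five oxide percentages, net glass mass, totals, LOI, the yield) are recomputed from the batch weights at 340.9 t of glass in exact precision as set out in the problem or the answer.
Material-by-material LOI:
  Spodumene: 28.31 × 0.01490 = 0.4218 t
  Alumina hydrate: 13.12 × 0.3511 = 4.606 t
  ZnO: 32.27 × 0.002000 = 0.06454 t
  MgCO3: 51.71 × 0.5236 = 27.08 t
  Glass-grade sand: 248.2 × 0.002000 = 0.4964 t
Total LOI = 32.66 t
Glass = batch − LOI = 373.6 − 32.66 = 340.9 t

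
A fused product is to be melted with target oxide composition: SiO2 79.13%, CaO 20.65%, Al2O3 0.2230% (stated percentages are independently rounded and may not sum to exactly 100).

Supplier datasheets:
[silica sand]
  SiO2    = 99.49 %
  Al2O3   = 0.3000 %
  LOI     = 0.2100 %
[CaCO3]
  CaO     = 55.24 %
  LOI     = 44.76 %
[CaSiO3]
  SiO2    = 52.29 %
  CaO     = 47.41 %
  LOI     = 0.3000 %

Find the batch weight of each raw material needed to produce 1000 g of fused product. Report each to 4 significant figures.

Every computation carries full float precision end to end. Mid-chain values are shown with 4-significant-digit rounding in the working — each reported result takes a single rounding. The derived quantities, which include ignition loss, the totals, three oxide percentages, yield, glass mass, are recomputed at exact precision, as quoted within the problem or the answer, starting from the weights for 1000 g of glass.
Oxide-by-oxide targets in 1000 g fused product:
  SiO2: 79.13% × 1000 = 791.3 g
  CaO: 20.65% × 1000 = 206.5 g
  Al2O3: 0.2230% × 1000 = 2.230 g
Mass-balance tally per oxide given the weights on record, at the basis given (oxide sums agree with the targets exact up to rounding of places):
  SiO2: 743.3·0.9949 + 98.98·0.5229 = 791.3 g (target 791.3 g)
  CaO: 288.9·0.5524 + 98.98·0.4741 = 206.5 g (target 206.5 g)
  Al2O3: 743.3·0.003000 = 2.230 g (target 2.230 g)
Auditing the glass mass value: batch Σ − ignition loss = 1000 g (the targets, summed, come to 1000 g; basis as stated: 1000 g — rounding explains the deltas).
Total batch = Σ batch = 1131 g; loss to ignition Σ batch·LOI = 131.2 g; yield, glass over the total, = 88.40%.

Batch per 1000 g fused product:
  silica sand: 743.3 g
  CaCO3: 288.9 g
  CaSiO3: 98.98 g
Total batch = 1131 g; LOI loss = 131.2 g; yield = 88.40%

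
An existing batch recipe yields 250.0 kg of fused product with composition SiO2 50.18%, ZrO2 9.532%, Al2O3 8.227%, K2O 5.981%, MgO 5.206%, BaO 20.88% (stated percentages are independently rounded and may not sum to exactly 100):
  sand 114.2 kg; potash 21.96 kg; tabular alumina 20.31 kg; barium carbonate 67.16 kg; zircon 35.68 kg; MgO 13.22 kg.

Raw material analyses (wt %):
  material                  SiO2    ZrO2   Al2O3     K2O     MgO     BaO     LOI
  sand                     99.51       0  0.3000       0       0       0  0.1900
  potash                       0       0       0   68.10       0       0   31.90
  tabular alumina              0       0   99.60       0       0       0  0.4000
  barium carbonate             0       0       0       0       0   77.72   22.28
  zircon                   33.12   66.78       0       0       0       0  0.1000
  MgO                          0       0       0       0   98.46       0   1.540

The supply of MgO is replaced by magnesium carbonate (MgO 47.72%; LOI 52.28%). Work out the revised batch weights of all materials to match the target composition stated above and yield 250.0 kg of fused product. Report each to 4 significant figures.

Revised batch per 250.0 kg fused product:
  sand: 114.2 kg
  potash: 21.96 kg
  tabular alumina: 20.31 kg
  barium carbonate: 67.16 kg
  zircon: 35.68 kg
  magnesium carbonate: 27.27 kg
Total batch = 286.6 kg; LOI loss = 36.56 kg

In-progress results are printed (rounded to 4 significant figures) within the worked lines. Every computation holds full float precision through every step; a single rounding finalizes each reported value. Derived quantities are recomputed at full precision (glass mass, the totals, yield, six oxide percentages, LOI) using the weight values per 250.0 kg of glass exactly as shown in question or answer.
Target oxide masses per 250.0 kg fused product:
  SiO2: 50.18% × 250.0 = 125.4 kg
  ZrO2: 9.532% × 250.0 = 23.83 kg
  Al2O3: 8.227% × 250.0 = 20.57 kg
  K2O: 5.981% × 250.0 = 14.95 kg
  MgO: 5.206% × 250.0 = 13.02 kg
  BaO: 20.88% × 250.0 = 52.20 kg
Checking each oxide sum from the weights as reported, at the basis given (each sum matches its target mass within answer rounding):
  SiO2: 114.2·0.9951 + 35.68·0.3312 = 125.5 kg (target 125.4 kg)
  ZrO2: 35.68·0.6678 = 23.83 kg (target 23.83 kg)
  Al2O3: 114.2·0.003000 + 20.31·0.9960 = 20.57 kg (target 20.57 kg)
  K2O: 21.96·0.6810 = 14.95 kg (target 14.95 kg)
  MgO: 27.27·0.4772 = 13.01 kg (target 13.02 kg)
  BaO: 67.16·0.7772 = 52.20 kg (target 52.20 kg)
Glass-mass sanity pass: total charge less LOI = 250.0 kg (summing oxide targets gives 250.0 kg; stated basis 250.0 kg — a pure rounding effect).
Summing the batch: Σ batch = 286.6 kg; the LOI term Σ batch·LOI equals 36.56 kg; yield, glass over the total, = 87.24%.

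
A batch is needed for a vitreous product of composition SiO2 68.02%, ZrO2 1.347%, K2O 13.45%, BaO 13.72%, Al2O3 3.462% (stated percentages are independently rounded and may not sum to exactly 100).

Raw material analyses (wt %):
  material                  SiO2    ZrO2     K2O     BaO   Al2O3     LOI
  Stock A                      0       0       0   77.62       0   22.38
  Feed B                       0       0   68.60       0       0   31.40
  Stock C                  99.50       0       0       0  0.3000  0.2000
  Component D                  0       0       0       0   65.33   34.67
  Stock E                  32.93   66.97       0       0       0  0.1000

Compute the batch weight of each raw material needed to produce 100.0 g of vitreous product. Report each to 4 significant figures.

The intermediate values appear (rounded to 4 significant digits) within the worked lines; every computation carries exact precision in every operation — each reported figure takes a single rounding. The derived quantities, which include LOI, yield, the totals, five oxide percentages, net glass mass, are recomputed in full float precision, as they appear in either problem or answer, using the weight values at 100.0 g of glass.
Target masses of each oxide per 100.0 g vitreous product:
  SiO2: 68.02% × 100.0 = 68.02 g
  ZrO2: 1.347% × 100.0 = 1.347 g
  K2O: 13.45% × 100.0 = 13.45 g
  BaO: 13.72% × 100.0 = 13.72 g
  Al2O3: 3.462% × 100.0 = 3.462 g
Checking each oxide sum using the reported weights, for the quoted basis mass (sum by sum, the targets are met given rounding of the digits):
  SiO2: 67.70·0.9950 + 2.011·0.3293 = 68.02 g (target 68.02 g)
  ZrO2: 2.011·0.6697 = 1.347 g (target 1.347 g)
  K2O: 19.61·0.6860 = 13.45 g (target 13.45 g)
  BaO: 17.68·0.7762 = 13.72 g (target 13.72 g)
  Al2O3: 67.70·0.003000 + 4.988·0.6533 = 3.462 g (target 3.462 g)
The glass-mass cross-check: Σ batch − LOI loss = 100.0 g (per-oxide target masses sum to 100.0 g; against the stated basis, 100.0 g — any gap is answer rounding).
Total batch = Σ batch = 112.0 g; LOI loss = Σ batch·LOI = 11.98 g; yield = glass ÷ total batch = 89.30%.

Batch per 100.0 g vitreous product:
  Stock A: 17.68 g
  Feed B: 19.61 g
  Stock C: 67.70 g
  Component D: 4.988 g
  Stock E: 2.011 g
Total batch = 112.0 g; LOI loss = 11.98 g; yield = 89.30%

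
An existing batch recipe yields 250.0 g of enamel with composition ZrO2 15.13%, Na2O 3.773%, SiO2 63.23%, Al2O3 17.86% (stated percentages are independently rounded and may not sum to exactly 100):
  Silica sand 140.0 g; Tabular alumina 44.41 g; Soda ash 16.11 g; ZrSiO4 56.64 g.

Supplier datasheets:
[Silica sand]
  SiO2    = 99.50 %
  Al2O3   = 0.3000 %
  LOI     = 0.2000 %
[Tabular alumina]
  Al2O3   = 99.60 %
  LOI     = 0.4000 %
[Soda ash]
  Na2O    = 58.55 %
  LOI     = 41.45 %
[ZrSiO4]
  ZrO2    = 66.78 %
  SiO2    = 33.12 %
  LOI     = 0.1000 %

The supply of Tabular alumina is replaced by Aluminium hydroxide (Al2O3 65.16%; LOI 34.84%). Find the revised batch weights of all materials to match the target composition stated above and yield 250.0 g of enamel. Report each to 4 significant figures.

Revised batch per 250.0 g enamel:
  Silica sand: 140.0 g
  Aluminium hydroxide: 67.88 g
  Soda ash: 16.11 g
  ZrSiO4: 56.64 g
Total batch = 280.6 g; LOI loss = 30.66 g

All arithmetic carries full float precision in all steps — intermediates are shown rounded to 4 significant digits alongside each step — each reported number receives exactly one rounding. The derived quantities are re-derived using the weight values per 250.0 g of glass in full float precision (yield, ignition loss, totals, net glass mass, the four compositions), exactly as shown in problem or answer.
Oxide mass targets, per 250.0 g enamel:
  ZrO2: 15.13% × 250.0 = 37.83 g
  Na2O: 3.773% × 250.0 = 9.432 g
  SiO2: 63.23% × 250.0 = 158.1 g
  Al2O3: 17.86% × 250.0 = 44.65 g
Oxide-by-oxide audit with the batch weights as given, against the basis in use (summed amounts equal target values up to rounding of the answer):
  ZrO2: 56.64·0.6678 = 37.82 g (target 37.83 g)
  Na2O: 16.11·0.5855 = 9.432 g (target 9.432 g)
  SiO2: 140.0·0.9950 + 56.64·0.3312 = 158.1 g (target 158.1 g)
  Al2O3: 140.0·0.003000 + 67.88·0.6516 = 44.65 g (target 44.65 g)
Mass balance on the glass: batch Σ − ignition loss = 250.0 g (the targets, summed, come to 250.0 g; against the stated basis, 250.0 g — differing by rounding only).
Total batch = Σ batch = 280.6 g; loss to ignition Σ batch·LOI = 30.66 g; the yield ratio, glass ÷ batch: 89.07%.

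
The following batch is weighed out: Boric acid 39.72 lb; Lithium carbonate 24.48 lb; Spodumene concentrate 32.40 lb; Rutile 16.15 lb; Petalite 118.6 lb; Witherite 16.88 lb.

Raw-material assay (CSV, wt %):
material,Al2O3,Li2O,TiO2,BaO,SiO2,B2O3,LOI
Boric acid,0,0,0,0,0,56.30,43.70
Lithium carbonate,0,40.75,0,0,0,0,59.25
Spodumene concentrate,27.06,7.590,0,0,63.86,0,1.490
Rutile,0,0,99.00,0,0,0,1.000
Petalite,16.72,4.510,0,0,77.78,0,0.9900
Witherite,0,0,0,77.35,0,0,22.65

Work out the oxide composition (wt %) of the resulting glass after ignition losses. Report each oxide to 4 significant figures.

Glass mass = 210.7 lb (batch 248.2 − LOI 37.50).
Composition: Al2O3 13.57%, Li2O 8.439%, TiO2 7.587%, BaO 6.196%, SiO2 53.59%, B2O3 10.61%

Intermediates are printed rounded to four significant digits between the steps — all internal work maintains full float precision throughout. Exactly one rounding is applied to each reported number. The derived quantities (yield, ignition loss, the totals, glass mass, the six compositions) are computed at full float precision starting from the weights at 210.7 lb of glass, as quoted within either problem or answer.
What the batch supplies per oxide:
  Al2O3: 32.40·0.2706 + 118.6·0.1672 = 28.60 lb
  Li2O: 24.48·0.4075 + 32.40·0.07590 + 118.6·0.04510 = 17.78 lb
  TiO2: 16.15·0.9900 = 15.99 lb
  BaO: 16.88·0.7735 = 13.06 lb
  SiO2: 32.40·0.6386 + 118.6·0.7778 = 112.9 lb
  B2O3: 39.72·0.5630 = 22.36 lb
LOI: 39.72·0.4370 + 24.48·0.5925 + 32.40·0.01490 + 16.15·0.01000 + 118.6·0.009900 + 16.88·0.2265 = 37.50 lb
Glass mass = batch − LOI = 248.2 − 37.50 = 210.7 lb (the oxide masses sum to this)
each wt % is 100 × oxide ÷ glass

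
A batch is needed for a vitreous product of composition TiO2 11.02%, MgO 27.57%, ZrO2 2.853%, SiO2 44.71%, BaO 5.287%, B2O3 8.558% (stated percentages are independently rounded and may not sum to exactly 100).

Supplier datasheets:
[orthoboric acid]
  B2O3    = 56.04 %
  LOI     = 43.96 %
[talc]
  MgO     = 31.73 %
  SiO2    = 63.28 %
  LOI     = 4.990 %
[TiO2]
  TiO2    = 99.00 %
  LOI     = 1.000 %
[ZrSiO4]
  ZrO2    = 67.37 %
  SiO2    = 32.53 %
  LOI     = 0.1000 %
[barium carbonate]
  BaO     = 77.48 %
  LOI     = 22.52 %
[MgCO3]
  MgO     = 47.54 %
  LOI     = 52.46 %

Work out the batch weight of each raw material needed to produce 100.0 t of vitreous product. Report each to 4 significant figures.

Batch per 100.0 t vitreous product:
  orthoboric acid: 15.27 t
  talc: 68.48 t
  TiO2: 11.13 t
  ZrSiO4: 4.235 t
  barium carbonate: 6.824 t
  MgCO3: 12.29 t
Total batch = 118.2 t; LOI loss = 18.23 t; yield = 84.58%

Each numeric step holds full precision at each step. Values along the way are displayed, rounded to four significant digits, alongside each step — a single rounding yields each reported number. The derived quantities, including ignition loss, the totals, glass mass, yield, six oxide percentages, are re-derived from the batch weights per 100.0 t of glass at full precision, as written in the problem or the answer.
Target masses of each oxide per 100.0 t vitreous product:
  TiO2: 11.02% × 100.0 = 11.02 t
  MgO: 27.57% × 100.0 = 27.57 t
  ZrO2: 2.853% × 100.0 = 2.853 t
  SiO2: 44.71% × 100.0 = 44.71 t
  BaO: 5.287% × 100.0 = 5.287 t
  B2O3: 8.558% × 100.0 = 8.558 t
Oxide-by-oxide audit with the batch weights as given, for the quoted basis mass (summed amounts equal target values within answer rounding):
  TiO2: 11.13·0.9900 = 11.02 t (target 11.02 t)
  MgO: 68.48·0.3173 + 12.29·0.4754 = 27.57 t (target 27.57 t)
  ZrO2: 4.235·0.6737 = 2.853 t (target 2.853 t)
  SiO2: 68.48·0.6328 + 4.235·0.3253 = 44.71 t (target 44.71 t)
  BaO: 6.824·0.7748 = 5.287 t (target 5.287 t)
  B2O3: 15.27·0.5604 = 8.557 t (target 8.558 t)
Mass balance on the glass: net batch after ignition = 100.0 t (per-oxide target masses sum to 100.0 t; with the basis standing at 100.0 t — any gap is answer rounding).
Adding the batch up: Σ batch = 118.2 t; loss to ignition Σ batch·LOI = 18.23 t; yield = glass ÷ total batch = 84.58%.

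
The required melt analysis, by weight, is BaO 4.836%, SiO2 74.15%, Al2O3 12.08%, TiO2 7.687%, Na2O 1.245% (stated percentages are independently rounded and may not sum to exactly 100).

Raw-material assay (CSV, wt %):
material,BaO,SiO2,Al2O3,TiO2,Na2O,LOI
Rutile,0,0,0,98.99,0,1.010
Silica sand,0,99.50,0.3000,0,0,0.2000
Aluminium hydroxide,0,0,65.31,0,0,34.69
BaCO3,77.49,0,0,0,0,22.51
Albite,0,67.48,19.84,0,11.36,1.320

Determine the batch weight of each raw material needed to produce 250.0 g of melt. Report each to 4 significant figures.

All arithmetic carries exact precision through every step. Rounding to four significant digits applies to every in-between result as shown. Every reported result is rounded just once. The derived quantities (the totals, net glass mass, LOI, yield, the five compositions) are computed at full float precision using the weight values per 250.0 g of glass, as written in either problem or answer.
Oxide-by-oxide targets in 250.0 g melt:
  BaO: 4.836% × 250.0 = 12.09 g
  SiO2: 74.15% × 250.0 = 185.4 g
  Al2O3: 12.08% × 250.0 = 30.20 g
  TiO2: 7.687% × 250.0 = 19.22 g
  Na2O: 1.245% × 250.0 = 3.112 g
Balance tally, oxide-wise, per the reported batch figures, under the basis named above (oxide sums agree with the targets given rounding of the digits):
  BaO: 15.60·0.7749 = 12.09 g (target 12.09 g)
  SiO2: 167.7·0.9950 + 27.40·0.6748 = 185.4 g (target 185.4 g)
  Al2O3: 167.7·0.003000 + 37.15·0.6531 + 27.40·0.1984 = 30.20 g (target 30.20 g)
  TiO2: 19.41·0.9899 = 19.21 g (target 19.22 g)
  Na2O: 27.40·0.1136 = 3.113 g (target 3.112 g)
Glass-mass bookkeeping: batch total minus LOI = 250.0 g (the Σ of target masses is 250.0 g; the stated basis being 250.0 g — differing by rounding only).
Total batch = Σ batch = 267.3 g; LOI removed, Σ of batch·LOI: 17.29 g; glass ÷ batch gives a yield of 93.53%.

Batch per 250.0 g melt:
  Rutile: 19.41 g
  Silica sand: 167.7 g
  Aluminium hydroxide: 37.15 g
  BaCO3: 15.60 g
  Albite: 27.40 g
Total batch = 267.3 g; LOI loss = 17.29 g; yield = 93.53%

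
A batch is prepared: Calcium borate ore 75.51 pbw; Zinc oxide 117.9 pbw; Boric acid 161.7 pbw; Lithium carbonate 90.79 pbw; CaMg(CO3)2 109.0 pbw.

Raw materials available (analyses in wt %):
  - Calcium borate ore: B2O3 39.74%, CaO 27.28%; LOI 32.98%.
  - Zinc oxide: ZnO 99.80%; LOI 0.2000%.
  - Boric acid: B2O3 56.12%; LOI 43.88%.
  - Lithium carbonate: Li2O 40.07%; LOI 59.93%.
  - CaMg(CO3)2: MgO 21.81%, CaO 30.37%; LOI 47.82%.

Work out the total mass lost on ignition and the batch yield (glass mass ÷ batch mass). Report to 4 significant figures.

All internal work runs at full precision in all steps — working values appear (rounded to four significant figures) between the steps. Each reported value takes a single rounding. The derived quantities, which include totals, glass mass, ignition loss, yield, the five compositions, are re-derived at full float precision, precisely as stated by the question or the answer, starting from the weights on 352.3 pbw of glass.
Material-by-material LOI:
  Calcium borate ore: 75.51 × 0.3298 = 24.90 pbw
  Zinc oxide: 117.9 × 0.002000 = 0.2358 pbw
  Boric acid: 161.7 × 0.4388 = 70.95 pbw
  Lithium carbonate: 90.79 × 0.5993 = 54.41 pbw
  CaMg(CO3)2: 109.0 × 0.4782 = 52.12 pbw
Total LOI = 202.6 pbw
Glass = batch − LOI = 554.9 − 202.6 = 352.3 pbw

LOI loss = 202.6 pbw; glass = 352.3 pbw; yield = 63.48%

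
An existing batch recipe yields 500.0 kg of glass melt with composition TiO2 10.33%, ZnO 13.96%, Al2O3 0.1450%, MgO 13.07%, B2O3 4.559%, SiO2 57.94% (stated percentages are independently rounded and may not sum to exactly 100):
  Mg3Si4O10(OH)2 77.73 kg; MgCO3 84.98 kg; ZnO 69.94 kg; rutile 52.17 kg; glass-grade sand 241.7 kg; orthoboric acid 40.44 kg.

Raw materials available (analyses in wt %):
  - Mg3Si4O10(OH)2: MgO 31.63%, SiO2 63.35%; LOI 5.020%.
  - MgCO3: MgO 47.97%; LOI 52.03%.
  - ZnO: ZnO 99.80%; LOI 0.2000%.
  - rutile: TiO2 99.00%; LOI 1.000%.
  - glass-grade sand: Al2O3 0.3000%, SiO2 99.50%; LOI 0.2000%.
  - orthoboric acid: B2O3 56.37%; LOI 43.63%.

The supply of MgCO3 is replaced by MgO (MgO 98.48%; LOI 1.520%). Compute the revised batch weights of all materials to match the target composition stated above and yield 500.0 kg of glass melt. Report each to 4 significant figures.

Revised batch per 500.0 kg glass melt:
  Mg3Si4O10(OH)2: 77.73 kg
  MgO: 41.39 kg
  ZnO: 69.94 kg
  rutile: 52.17 kg
  glass-grade sand: 241.7 kg
  orthoboric acid: 40.44 kg
Total batch = 523.4 kg; LOI loss = 23.32 kg

Each numeric step runs at exact precision throughout — in-progress results are displayed rounded off to 4 significant figures on the page. Each reported number takes a single rounding. The derived quantities, including glass mass, LOI, the totals, yield, six oxide percentages, are computed using the weight values per 500.0 kg of glass in full precision, as given in problem or answer.
Oxide mass targets, per 500.0 kg glass melt:
  TiO2: 10.33% × 500.0 = 51.65 kg
  ZnO: 13.96% × 500.0 = 69.80 kg
  Al2O3: 0.1450% × 500.0 = 0.7250 kg
  MgO: 13.07% × 500.0 = 65.35 kg
  B2O3: 4.559% × 500.0 = 22.80 kg
  SiO2: 57.94% × 500.0 = 289.7 kg
Per-oxide balance check with the batch weights as given, on the stated basis (sum by sum, the targets are met inside rounding margins):
  TiO2: 52.17·0.9900 = 51.65 kg (target 51.65 kg)
  ZnO: 69.94·0.9980 = 69.80 kg (target 69.80 kg)
  Al2O3: 241.7·0.003000 = 0.7251 kg (target 0.7250 kg)
  MgO: 77.73·0.3163 + 41.39·0.9848 = 65.35 kg (target 65.35 kg)
  B2O3: 40.44·0.5637 = 22.80 kg (target 22.80 kg)
  SiO2: 77.73·0.6335 + 241.7·0.9950 = 289.7 kg (target 289.7 kg)
Glass-mass sanity pass: the batch minus its LOI: 500.0 kg (the targets, summed, come to 500.0 kg; basis as stated: 500.0 kg — differing by rounding only).
Whole-batch sum: Σ batch = 523.4 kg; ignition loss, Σ(batch × LOI) = 23.32 kg; glass ÷ batch gives a yield of 95.54%.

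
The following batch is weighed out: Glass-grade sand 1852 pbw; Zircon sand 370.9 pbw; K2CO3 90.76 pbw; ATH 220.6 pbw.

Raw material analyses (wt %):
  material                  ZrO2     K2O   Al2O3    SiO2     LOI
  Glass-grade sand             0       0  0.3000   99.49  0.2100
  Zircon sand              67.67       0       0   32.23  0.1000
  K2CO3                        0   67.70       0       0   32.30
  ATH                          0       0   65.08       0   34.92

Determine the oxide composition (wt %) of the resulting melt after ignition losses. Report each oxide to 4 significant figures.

All internal work holds exact precision throughout. Intermediates are shown, rounded to four significant figures, alongside each step — every reported number is rounded exactly once. Derived quantities (yield, the four compositions, net glass mass, LOI, totals) are rebuilt at exact precision from the batch weights per 2424 pbw of glass, as written in question or answer.
Delivered oxide masses:
  ZrO2: 370.9·0.6767 = 251.0 pbw
  K2O: 90.76·0.6770 = 61.44 pbw
  Al2O3: 1852·0.003000 + 220.6·0.6508 = 149.1 pbw
  SiO2: 1852·0.9949 + 370.9·0.3223 = 1962 pbw
LOI: 1852·0.002100 + 370.9·0.001000 + 90.76·0.3230 + 220.6·0.3492 = 110.6 pbw
Net of LOI, the glass mass = 2534 − 110.6 = 2424 pbw (equal to the oxide-mass sum)
oxide / glass × 100 gives the wt %

Glass mass = 2424 pbw (batch 2534 − LOI 110.6).
Composition: ZrO2 10.36%, K2O 2.535%, Al2O3 6.153%, SiO2 80.96%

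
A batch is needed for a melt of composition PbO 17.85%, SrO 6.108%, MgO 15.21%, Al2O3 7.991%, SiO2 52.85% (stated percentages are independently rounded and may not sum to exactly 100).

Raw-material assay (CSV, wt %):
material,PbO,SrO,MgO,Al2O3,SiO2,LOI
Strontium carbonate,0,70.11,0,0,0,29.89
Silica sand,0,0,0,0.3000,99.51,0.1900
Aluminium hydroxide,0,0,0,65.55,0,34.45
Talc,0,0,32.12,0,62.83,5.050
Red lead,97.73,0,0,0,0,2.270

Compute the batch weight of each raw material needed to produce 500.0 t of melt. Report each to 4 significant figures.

Batch per 500.0 t melt:
  Strontium carbonate: 43.56 t
  Silica sand: 116.1 t
  Aluminium hydroxide: 60.42 t
  Talc: 236.8 t
  Red lead: 91.32 t
Total batch = 548.2 t; LOI loss = 48.09 t; yield = 91.23%

Each numeric step carries exact precision at every stage; working values are printed, rounded to 4 significant figures, when written out. Exactly one rounding is applied to every reported figure — the derived quantities, including the five compositions, LOI, the yield, glass mass, the totals, are carried from the weighed amounts for 500.0 t of glass in full float precision as written in either problem or answer.
Oxide-by-oxide targets in 500.0 t melt:
  PbO: 17.85% × 500.0 = 89.25 t
  SrO: 6.108% × 500.0 = 30.54 t
  MgO: 15.21% × 500.0 = 76.05 t
  Al2O3: 7.991% × 500.0 = 39.96 t
  SiO2: 52.85% × 500.0 = 264.2 t
Checking each oxide sum given the weights on record, under the basis named above (oxide sums agree with the targets once rounding is allowed for):
  PbO: 91.32·0.9773 = 89.25 t (target 89.25 t)
  SrO: 43.56·0.7011 = 30.54 t (target 30.54 t)
  MgO: 236.8·0.3212 = 76.06 t (target 76.05 t)
  Al2O3: 116.1·0.003000 + 60.42·0.6555 = 39.95 t (target 39.96 t)
  SiO2: 116.1·0.9951 + 236.8·0.6283 = 264.3 t (target 264.2 t)
The glass-mass cross-check: total batch − LOI = 500.1 t (targets for the oxides total 500.0 t; with the basis standing at 500.0 t — rounding explains the deltas).
Summing the batch: Σ batch = 548.2 t; loss to ignition Σ batch·LOI = 48.09 t; the yield ratio, glass ÷ batch: 91.23%.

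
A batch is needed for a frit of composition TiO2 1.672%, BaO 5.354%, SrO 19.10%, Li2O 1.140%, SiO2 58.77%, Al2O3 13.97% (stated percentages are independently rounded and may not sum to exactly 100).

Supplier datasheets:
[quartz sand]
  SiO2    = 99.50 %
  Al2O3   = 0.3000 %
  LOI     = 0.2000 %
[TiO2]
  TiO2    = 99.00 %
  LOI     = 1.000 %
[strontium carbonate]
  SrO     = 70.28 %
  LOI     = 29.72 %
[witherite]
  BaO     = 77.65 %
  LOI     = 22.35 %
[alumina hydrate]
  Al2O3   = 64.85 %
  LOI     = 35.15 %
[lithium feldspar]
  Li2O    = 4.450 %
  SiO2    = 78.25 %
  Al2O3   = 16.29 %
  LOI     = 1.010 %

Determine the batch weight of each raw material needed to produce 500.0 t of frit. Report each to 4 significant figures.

The whole derivation holds full precision through every step. Rounding to four significant figures extends to every in-between result as displayed; every reported figure takes exactly one rounding — all derived quantities are computed in exact precision (six oxide percentages, the yield, the totals, ignition loss, net glass mass) using the weight values for 500.0 t of glass exactly as printed in problem or answer.
Target oxide masses per 500.0 t frit:
  TiO2: 1.672% × 500.0 = 8.360 t
  BaO: 5.354% × 500.0 = 26.77 t
  SrO: 19.10% × 500.0 = 95.50 t
  Li2O: 1.140% × 500.0 = 5.700 t
  SiO2: 58.77% × 500.0 = 293.8 t
  Al2O3: 13.97% × 500.0 = 69.85 t
Per-oxide balance check using the reported weights, at the basis given (sum by sum, the targets are met given rounding of the digits):
  TiO2: 8.444·0.9900 = 8.360 t (target 8.360 t)
  BaO: 34.48·0.7765 = 26.77 t (target 26.77 t)
  SrO: 135.9·0.7028 = 95.51 t (target 95.50 t)
  Li2O: 128.1·0.04450 = 5.700 t (target 5.700 t)
  SiO2: 194.6·0.9950 + 128.1·0.7825 = 293.9 t (target 293.8 t)
  Al2O3: 194.6·0.003000 + 74.63·0.6485 + 128.1·0.1629 = 69.85 t (target 69.85 t)
Consistency of the glass mass: net batch after ignition = 500.1 t (oxide target masses add up to 500.0 t; basis as stated: 500.0 t — rounding explains the deltas).
Batch total: Σ batch = 576.2 t; the LOI term Σ batch·LOI equals 76.10 t; yield: glass divided by total = 86.79%.

Batch per 500.0 t frit:
  quartz sand: 194.6 t
  TiO2: 8.444 t
  strontium carbonate: 135.9 t
  witherite: 34.48 t
  alumina hydrate: 74.63 t
  lithium feldspar: 128.1 t
Total batch = 576.2 t; LOI loss = 76.10 t; yield = 86.79%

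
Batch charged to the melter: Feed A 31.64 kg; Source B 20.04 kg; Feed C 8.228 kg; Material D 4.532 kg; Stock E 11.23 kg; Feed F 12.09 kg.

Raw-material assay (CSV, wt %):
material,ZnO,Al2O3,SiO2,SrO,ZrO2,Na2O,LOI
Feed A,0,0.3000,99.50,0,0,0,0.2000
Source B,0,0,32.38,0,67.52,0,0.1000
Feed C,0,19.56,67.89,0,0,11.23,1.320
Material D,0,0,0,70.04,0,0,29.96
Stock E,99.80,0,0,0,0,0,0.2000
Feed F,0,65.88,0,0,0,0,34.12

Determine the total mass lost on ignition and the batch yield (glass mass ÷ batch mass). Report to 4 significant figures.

LOI loss = 5.697 kg; glass = 82.06 kg; yield = 93.51%

All arithmetic runs at full precision at every stage. Mid-chain values are displayed (rounded to four significant figures) across the worked steps; a single rounding yields each reported result — derived quantities, which include ignition loss, the yield, six oxide percentages, the totals, glass mass, are re-derived at full float precision, as given in the problem or the answer, from the weighed amounts for 82.06 kg of glass.
Loss on ignition, line by line:
  Feed A: 31.64 × 0.002000 = 0.06328 kg
  Source B: 20.04 × 0.001000 = 0.02004 kg
  Feed C: 8.228 × 0.01320 = 0.1086 kg
  Material D: 4.532 × 0.2996 = 1.358 kg
  Stock E: 11.23 × 0.002000 = 0.02246 kg
  Feed F: 12.09 × 0.3412 = 4.125 kg
Total LOI = 5.697 kg
Glass = batch − LOI = 87.76 − 5.697 = 82.06 kg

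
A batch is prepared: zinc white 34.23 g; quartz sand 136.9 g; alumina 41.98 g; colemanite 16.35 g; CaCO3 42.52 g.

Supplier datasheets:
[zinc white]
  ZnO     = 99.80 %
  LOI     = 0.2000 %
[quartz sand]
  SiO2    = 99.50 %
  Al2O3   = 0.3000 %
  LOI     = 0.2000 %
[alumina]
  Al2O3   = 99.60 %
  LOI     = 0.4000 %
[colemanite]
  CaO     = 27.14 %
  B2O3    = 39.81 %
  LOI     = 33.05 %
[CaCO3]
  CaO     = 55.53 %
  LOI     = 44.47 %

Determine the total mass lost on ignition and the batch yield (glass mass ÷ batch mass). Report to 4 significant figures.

Values along the way are printed with 4-significant-digit rounding between the steps. The working math holds full precision from start to finish — each reported figure undergoes a single rounding; all derived quantities are carried from the batch weights per 247.2 g of glass in exact precision (ignition loss, yield, glass mass, the totals, five oxide percentages) as written in either problem or answer.
Per-material ignition loss:
  zinc white: 34.23 × 0.002000 = 0.06846 g
  quartz sand: 136.9 × 0.002000 = 0.2738 g
  alumina: 41.98 × 0.004000 = 0.1679 g
  colemanite: 16.35 × 0.3305 = 5.404 g
  CaCO3: 42.52 × 0.4447 = 18.91 g
Total LOI = 24.82 g
Glass = batch − LOI = 272.0 − 24.82 = 247.2 g

LOI loss = 24.82 g; glass = 247.2 g; yield = 90.87%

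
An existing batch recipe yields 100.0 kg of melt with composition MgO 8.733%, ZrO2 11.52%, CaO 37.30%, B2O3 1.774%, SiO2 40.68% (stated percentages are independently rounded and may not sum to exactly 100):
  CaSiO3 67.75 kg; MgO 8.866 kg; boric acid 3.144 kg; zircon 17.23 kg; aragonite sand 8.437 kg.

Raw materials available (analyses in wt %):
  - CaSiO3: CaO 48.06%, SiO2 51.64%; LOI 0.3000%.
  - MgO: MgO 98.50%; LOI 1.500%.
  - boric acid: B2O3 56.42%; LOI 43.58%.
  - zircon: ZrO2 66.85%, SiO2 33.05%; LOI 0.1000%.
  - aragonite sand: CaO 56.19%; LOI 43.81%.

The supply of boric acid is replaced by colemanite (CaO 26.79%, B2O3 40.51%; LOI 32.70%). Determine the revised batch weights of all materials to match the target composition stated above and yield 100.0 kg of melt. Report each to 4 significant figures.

Intermediates are printed with 4-significant-digit rounding across the worked steps. The whole derivation keeps full precision at each step — every reported value receives exactly one rounding. Derived quantities (totals, net glass mass, LOI, the yield, the five compositions) are carried at full float precision from the weighed amounts per 100.0 kg of glass as given in the problem or answer text.
The oxide mass targets at 100.0 kg melt:
  MgO: 8.733% × 100.0 = 8.733 kg
  ZrO2: 11.52% × 100.0 = 11.52 kg
  CaO: 37.30% × 100.0 = 37.30 kg
  B2O3: 1.774% × 100.0 = 1.774 kg
  SiO2: 40.68% × 100.0 = 40.68 kg
Balance tally, oxide-wise, given the weights on record, on the stated basis (each sum matches its target mass up to rounding of the answer):
  MgO: 8.866·0.9850 = 8.733 kg (target 8.733 kg)
  ZrO2: 17.23·0.6685 = 11.52 kg (target 11.52 kg)
  CaO: 67.75·0.4806 + 4.379·0.2679 + 6.349·0.5619 = 37.30 kg (target 37.30 kg)
  B2O3: 4.379·0.4051 = 1.774 kg (target 1.774 kg)
  SiO2: 67.75·0.5164 + 17.23·0.3305 = 40.68 kg (target 40.68 kg)
Auditing the glass mass value: batch Σ − ignition loss = 100.0 kg (summing oxide targets gives 100.0 kg; against the stated basis, 100.0 kg — a pure rounding effect).
Whole-batch sum: Σ batch = 104.6 kg; loss to ignition Σ batch·LOI = 4.567 kg; yield, glass over the total, = 95.63%.

Revised batch per 100.0 kg melt:
  CaSiO3: 67.75 kg
  MgO: 8.866 kg
  colemanite: 4.379 kg
  zircon: 17.23 kg
  aragonite sand: 6.349 kg
Total batch = 104.6 kg; LOI loss = 4.567 kg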